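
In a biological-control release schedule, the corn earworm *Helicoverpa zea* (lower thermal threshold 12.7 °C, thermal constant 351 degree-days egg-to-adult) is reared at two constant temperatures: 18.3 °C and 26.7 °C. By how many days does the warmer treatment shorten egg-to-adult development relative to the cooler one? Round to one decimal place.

37.6 days

At 18.3 °C: 351 / (18.3 − 12.7) = 351 / 5.6 = 62.679 d.
At 26.7 °C: 351 / (26.7 − 12.7) = 351 / 14.0 = 25.071 d.
Difference = |62.679 − 25.071| = 37.607 ≈ 37.6 days.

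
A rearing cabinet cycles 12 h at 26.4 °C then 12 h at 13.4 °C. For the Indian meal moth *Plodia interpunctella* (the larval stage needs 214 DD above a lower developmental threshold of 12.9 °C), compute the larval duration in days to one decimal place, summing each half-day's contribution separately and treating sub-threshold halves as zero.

Day half: max(0, 26.4 − 12.9) × 0.5 = 13.5 × 0.5 = 6.75 DD.
Night half: max(0, 13.4 − 12.9) × 0.5 = 0.5 × 0.5 = 0.25 DD.
Per 24 h: 7.00 DD/day.
Duration = 214 / 7.00 = 30.571 ≈ 30.6 days.

30.6 days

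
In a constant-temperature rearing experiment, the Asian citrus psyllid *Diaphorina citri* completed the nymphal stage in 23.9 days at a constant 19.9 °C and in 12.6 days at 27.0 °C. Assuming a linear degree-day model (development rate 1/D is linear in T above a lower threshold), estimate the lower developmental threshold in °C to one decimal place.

12.0 °C

Equal thermal constants: D₁(T₁ − T_b) = D₂(T₂ − T_b).
23.9·(19.9 − T_b) = 12.6·(27.0 − T_b)
T_b = (23.9·19.9 − 12.6·27.0) / (23.9 − 12.6) = 135.41 / 11.3 = 11.983 °C ≈ 12.0 °C.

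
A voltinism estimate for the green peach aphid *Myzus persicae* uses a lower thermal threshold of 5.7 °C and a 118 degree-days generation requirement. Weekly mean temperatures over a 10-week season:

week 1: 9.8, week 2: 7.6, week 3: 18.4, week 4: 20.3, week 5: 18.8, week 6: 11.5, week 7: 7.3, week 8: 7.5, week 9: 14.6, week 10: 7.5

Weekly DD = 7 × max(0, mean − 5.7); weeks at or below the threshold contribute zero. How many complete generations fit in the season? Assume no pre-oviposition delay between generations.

Weekly DD (7 × max(0, T̄ − 5.7)): 28.7, 13.3, 88.9, 102.2, 91.7, 40.6, 11.2, 12.6, 62.3, 12.6.
Season total = 464.1 DD.
Complete generations = ⌊464.1 / 118⌋ = 3.

3 generations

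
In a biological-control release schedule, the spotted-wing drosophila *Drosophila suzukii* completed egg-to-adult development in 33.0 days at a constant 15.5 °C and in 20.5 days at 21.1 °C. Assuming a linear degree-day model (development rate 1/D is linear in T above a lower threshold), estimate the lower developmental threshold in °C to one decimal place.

Linear rate model ⇒ the product D·(T − T_b) is constant across temperatures.
33.0·(15.5 − T_b) = 20.5·(21.1 − T_b)
T_b = (33.0·15.5 − 20.5·21.1) / (33.0 − 20.5) = 78.95 / 12.5 = 6.316 °C ≈ 6.3 °C.

6.3 °C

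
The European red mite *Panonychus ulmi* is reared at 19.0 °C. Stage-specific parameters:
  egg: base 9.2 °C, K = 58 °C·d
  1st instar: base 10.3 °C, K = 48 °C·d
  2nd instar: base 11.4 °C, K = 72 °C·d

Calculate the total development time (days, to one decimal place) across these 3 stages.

egg: 58 / (19.0 − 9.2) = 58 / 9.8 = 5.918 d.
1st instar: 48 / (19.0 − 10.3) = 48 / 8.7 = 5.517 d.
2nd instar: 72 / (19.0 − 11.4) = 72 / 7.6 = 9.474 d.
Sum = 20.909 ≈ 20.9 days.

20.9 days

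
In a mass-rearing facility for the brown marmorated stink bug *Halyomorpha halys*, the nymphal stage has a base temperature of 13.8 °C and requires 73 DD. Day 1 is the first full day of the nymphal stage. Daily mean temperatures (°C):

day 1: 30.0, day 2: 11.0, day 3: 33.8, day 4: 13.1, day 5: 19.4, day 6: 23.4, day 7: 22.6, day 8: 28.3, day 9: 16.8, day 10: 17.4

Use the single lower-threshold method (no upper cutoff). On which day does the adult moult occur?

day 8

Daily DD above 13.8 °C: 16.2, 0.0, 20.0, 0.0, 5.6, 9.6, 8.8, 14.5, 3.0, 3.6.
Cumulative: 16.2, 16.2, 36.2, 36.2, 41.8, 51.4, 60.2, 74.7, 77.7, 81.3.
The total first reaches 73 DD on day 8.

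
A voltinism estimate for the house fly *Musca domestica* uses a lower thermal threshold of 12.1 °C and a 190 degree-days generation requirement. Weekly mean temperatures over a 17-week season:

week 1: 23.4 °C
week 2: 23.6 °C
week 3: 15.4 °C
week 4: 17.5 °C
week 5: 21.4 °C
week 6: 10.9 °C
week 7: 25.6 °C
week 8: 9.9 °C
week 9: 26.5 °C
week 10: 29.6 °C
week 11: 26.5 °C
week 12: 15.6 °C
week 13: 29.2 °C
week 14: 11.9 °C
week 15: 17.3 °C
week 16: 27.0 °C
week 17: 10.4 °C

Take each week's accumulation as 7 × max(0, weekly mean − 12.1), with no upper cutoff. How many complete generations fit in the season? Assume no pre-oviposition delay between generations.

5 generations

Weekly DD (7 × max(0, T̄ − 12.1)): 79.1, 80.5, 23.1, 37.8, 65.1, 0.0, 94.5, 0.0, 100.8, 122.5, 100.8, 24.5, 119.7, 0.0, 36.4, 104.3, 0.0.
Season total = 989.1 DD.
Complete generations = ⌊989.1 / 190⌋ = 5.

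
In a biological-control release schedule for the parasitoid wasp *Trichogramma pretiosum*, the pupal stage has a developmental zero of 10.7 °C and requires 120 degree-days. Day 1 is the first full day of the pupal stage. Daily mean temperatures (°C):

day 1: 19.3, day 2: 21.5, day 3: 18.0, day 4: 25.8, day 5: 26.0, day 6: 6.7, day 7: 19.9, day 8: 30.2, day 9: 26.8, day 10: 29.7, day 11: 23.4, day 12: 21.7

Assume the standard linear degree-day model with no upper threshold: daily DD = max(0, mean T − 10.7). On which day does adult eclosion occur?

Daily DD above 10.7 °C: 8.6, 10.8, 7.3, 15.1, 15.3, 0.0, 9.2, 19.5, 16.1, 19.0, 12.7, 11.0.
Cumulative: 8.6, 19.4, 26.7, 41.8, 57.1, 57.1, 66.3, 85.8, 101.9, 120.9, 133.6, 144.6.
The total first reaches 120 DD on day 10.

day 10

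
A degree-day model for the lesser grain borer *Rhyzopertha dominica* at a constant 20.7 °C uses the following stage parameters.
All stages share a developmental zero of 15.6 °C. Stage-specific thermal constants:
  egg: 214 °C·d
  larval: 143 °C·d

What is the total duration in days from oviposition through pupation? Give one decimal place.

Daily accumulation at 20.7 °C = 20.7 − 15.6 = 5.1 DD/day.
Total K = 214 + 143 = 357 DD.
Total duration = 357 / 5.1 = 70.000 ≈ 70.0 days.

70.0 days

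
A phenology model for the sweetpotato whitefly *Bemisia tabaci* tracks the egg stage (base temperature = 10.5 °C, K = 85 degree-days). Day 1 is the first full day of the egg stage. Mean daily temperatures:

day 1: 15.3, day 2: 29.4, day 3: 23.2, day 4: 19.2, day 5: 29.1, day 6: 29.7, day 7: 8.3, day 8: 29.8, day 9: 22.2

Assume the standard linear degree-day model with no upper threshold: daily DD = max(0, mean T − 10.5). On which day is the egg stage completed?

day 8

Daily DD above 10.5 °C: 4.8, 18.9, 12.7, 8.7, 18.6, 19.2, 0.0, 19.3, 11.7.
Cumulative: 4.8, 23.7, 36.4, 45.1, 63.7, 82.9, 82.9, 102.2, 113.9.
The total first reaches 85 DD on day 8.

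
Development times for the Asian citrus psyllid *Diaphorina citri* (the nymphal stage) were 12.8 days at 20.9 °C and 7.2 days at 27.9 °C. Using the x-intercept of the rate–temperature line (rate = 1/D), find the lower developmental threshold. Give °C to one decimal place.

Equal thermal constants: D₁(T₁ − T_b) = D₂(T₂ − T_b).
12.8·(20.9 − T_b) = 7.2·(27.9 − T_b)
T_b = (12.8·20.9 − 7.2·27.9) / (12.8 − 7.2) = 66.64 / 5.6 = 11.900 °C ≈ 11.9 °C.

11.9 °C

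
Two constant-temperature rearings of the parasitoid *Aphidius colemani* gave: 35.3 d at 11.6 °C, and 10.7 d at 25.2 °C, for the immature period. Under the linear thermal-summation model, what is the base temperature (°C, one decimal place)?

Linear rate model ⇒ the product D·(T − T_b) is constant across temperatures.
35.3·(11.6 − T_b) = 10.7·(25.2 − T_b)
T_b = (35.3·11.6 − 10.7·25.2) / (35.3 − 10.7) = 139.84 / 24.6 = 5.685 °C ≈ 5.7 °C.

5.7 °C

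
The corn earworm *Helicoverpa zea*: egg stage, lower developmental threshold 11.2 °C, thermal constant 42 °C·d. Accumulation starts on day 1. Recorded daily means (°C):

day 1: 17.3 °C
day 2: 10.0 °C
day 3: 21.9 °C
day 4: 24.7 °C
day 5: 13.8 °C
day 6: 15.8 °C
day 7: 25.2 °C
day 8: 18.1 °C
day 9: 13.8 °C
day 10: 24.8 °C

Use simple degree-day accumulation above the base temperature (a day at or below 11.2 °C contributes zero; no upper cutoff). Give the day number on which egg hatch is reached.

day 7

Daily DD above 11.2 °C: 6.1, 0.0, 10.7, 13.5, 2.6, 4.6, 14.0, 6.9, 2.6, 13.6.
Cumulative: 6.1, 6.1, 16.8, 30.3, 32.9, 37.5, 51.5, 58.4, 61.0, 74.6.
The total first reaches 42 DD on day 7.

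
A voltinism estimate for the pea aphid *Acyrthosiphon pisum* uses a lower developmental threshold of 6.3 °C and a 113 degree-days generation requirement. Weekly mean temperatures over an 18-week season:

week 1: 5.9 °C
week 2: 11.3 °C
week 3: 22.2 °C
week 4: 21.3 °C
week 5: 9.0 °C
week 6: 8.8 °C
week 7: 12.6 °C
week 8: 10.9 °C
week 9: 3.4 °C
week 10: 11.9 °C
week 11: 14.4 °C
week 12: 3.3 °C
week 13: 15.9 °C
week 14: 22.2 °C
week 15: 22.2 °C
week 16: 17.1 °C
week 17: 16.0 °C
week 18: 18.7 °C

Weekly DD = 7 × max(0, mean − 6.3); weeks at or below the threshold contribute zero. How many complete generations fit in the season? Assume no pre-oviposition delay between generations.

8 generations

Weekly DD (7 × max(0, T̄ − 6.3)): 0.0, 35.0, 111.3, 105.0, 18.9, 17.5, 44.1, 32.2, 0.0, 39.2, 56.7, 0.0, 67.2, 111.3, 111.3, 75.6, 67.9, 86.8.
Season total = 980.0 DD.
Complete generations = ⌊980.0 / 113⌋ = 8.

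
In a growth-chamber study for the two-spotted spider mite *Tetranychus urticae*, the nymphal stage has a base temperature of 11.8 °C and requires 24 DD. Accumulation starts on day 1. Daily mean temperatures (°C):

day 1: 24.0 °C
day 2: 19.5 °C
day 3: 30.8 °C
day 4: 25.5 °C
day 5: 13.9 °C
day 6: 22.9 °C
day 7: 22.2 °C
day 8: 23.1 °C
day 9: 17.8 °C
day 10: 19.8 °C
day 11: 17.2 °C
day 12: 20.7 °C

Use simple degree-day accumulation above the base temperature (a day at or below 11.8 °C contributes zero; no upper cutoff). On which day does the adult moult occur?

Daily DD above 11.8 °C: 12.2, 7.7, 19.0, 13.7, 2.1, 11.1, 10.4, 11.3, 6.0, 8.0, 5.4, 8.9.
Cumulative: 12.2, 19.9, 38.9, 52.6, 54.7, 65.8, 76.2, 87.5, 93.5, 101.5, 106.9, 115.8.
The total first reaches 24 DD on day 3.

day 3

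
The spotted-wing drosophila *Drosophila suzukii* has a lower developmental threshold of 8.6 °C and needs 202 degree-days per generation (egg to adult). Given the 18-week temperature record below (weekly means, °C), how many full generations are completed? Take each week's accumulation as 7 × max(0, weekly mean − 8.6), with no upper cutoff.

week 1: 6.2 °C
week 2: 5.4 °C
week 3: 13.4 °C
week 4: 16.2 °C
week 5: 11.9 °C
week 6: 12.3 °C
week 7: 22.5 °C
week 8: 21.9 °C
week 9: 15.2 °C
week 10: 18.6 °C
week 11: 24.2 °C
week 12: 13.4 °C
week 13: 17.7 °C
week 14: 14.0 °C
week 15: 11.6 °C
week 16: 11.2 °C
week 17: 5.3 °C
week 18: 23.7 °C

4 generations

Weekly DD (7 × max(0, T̄ − 8.6)): 0.0, 0.0, 33.6, 53.2, 23.1, 25.9, 97.3, 93.1, 46.2, 70.0, 109.2, 33.6, 63.7, 37.8, 21.0, 18.2, 0.0, 105.7.
Season total = 831.6 DD.
Complete generations = ⌊831.6 / 202⌋ = 4.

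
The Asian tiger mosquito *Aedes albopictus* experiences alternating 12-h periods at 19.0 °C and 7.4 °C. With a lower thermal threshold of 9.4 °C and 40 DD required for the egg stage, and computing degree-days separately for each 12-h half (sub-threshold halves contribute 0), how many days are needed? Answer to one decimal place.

8.3 days

Day half: max(0, 19.0 − 9.4) × 0.5 = 9.6 × 0.5 = 4.80 DD.
Night half: max(0, 7.4 − 9.4) × 0.5 = 0.0 × 0.5 = 0.00 DD.
Per 24 h: 4.80 DD/day.
Duration = 40 / 4.80 = 8.333 ≈ 8.3 days.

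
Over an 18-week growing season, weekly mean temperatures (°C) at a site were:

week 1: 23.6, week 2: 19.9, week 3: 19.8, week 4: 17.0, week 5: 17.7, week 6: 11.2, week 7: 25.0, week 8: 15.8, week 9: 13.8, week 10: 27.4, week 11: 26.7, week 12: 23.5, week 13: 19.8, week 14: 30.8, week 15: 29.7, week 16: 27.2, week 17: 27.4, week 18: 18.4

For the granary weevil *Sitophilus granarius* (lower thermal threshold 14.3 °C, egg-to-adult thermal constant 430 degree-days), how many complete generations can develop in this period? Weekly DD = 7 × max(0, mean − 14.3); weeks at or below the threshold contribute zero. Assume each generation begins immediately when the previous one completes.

Weekly DD (7 × max(0, T̄ − 14.3)): 65.1, 39.2, 38.5, 18.9, 23.8, 0.0, 74.9, 10.5, 0.0, 91.7, 86.8, 64.4, 38.5, 115.5, 107.8, 90.3, 91.7, 28.7.
Season total = 986.3 DD.
Complete generations = ⌊986.3 / 430⌋ = 2.

2 generations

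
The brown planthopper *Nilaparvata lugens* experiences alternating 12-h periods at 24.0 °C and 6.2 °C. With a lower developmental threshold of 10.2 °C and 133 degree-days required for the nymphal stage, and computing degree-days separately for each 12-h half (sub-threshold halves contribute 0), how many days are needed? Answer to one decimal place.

19.3 days

Day half: max(0, 24.0 − 10.2) × 0.5 = 13.8 × 0.5 = 6.90 DD.
Night half: max(0, 6.2 − 10.2) × 0.5 = 0.0 × 0.5 = 0.00 DD.
Per 24 h: 6.90 DD/day.
Duration = 133 / 6.90 = 19.275 ≈ 19.3 days.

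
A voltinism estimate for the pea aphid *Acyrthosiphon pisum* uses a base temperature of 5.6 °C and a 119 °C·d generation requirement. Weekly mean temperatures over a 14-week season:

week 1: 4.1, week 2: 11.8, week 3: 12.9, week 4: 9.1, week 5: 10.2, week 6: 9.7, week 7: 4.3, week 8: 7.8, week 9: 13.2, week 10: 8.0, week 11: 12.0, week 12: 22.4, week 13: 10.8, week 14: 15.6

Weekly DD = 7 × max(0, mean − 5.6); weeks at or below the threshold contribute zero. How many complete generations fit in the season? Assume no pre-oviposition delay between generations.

4 generations

Weekly DD (7 × max(0, T̄ − 5.6)): 0.0, 43.4, 51.1, 24.5, 32.2, 28.7, 0.0, 15.4, 53.2, 16.8, 44.8, 117.6, 36.4, 70.0.
Season total = 534.1 DD.
Complete generations = ⌊534.1 / 119⌋ = 4.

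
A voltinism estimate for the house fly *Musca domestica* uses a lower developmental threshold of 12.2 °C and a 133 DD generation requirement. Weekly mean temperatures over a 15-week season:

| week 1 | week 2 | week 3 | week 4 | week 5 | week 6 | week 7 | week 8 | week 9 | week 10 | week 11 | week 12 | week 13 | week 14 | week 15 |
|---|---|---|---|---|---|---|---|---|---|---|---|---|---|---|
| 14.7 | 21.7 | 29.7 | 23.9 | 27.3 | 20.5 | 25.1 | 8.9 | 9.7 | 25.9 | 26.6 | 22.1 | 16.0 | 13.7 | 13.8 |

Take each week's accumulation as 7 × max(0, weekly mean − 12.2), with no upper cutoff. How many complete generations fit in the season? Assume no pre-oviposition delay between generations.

6 generations

Weekly DD (7 × max(0, T̄ − 12.2)): 17.5, 66.5, 122.5, 81.9, 105.7, 58.1, 90.3, 0.0, 0.0, 95.9, 100.8, 69.3, 26.6, 10.5, 11.2.
Season total = 856.8 DD.
Complete generations = ⌊856.8 / 133⌋ = 6.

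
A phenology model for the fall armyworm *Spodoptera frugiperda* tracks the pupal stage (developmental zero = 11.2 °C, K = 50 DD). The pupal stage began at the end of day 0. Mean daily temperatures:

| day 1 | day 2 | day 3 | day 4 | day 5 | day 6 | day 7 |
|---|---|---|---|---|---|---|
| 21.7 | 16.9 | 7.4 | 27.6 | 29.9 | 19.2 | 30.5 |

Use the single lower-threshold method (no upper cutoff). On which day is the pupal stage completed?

Daily DD above 11.2 °C: 10.5, 5.7, 0.0, 16.4, 18.7, 8.0, 19.3.
Cumulative: 10.5, 16.2, 16.2, 32.6, 51.3, 59.3, 78.6.
The total first reaches 50 DD on day 5.

day 5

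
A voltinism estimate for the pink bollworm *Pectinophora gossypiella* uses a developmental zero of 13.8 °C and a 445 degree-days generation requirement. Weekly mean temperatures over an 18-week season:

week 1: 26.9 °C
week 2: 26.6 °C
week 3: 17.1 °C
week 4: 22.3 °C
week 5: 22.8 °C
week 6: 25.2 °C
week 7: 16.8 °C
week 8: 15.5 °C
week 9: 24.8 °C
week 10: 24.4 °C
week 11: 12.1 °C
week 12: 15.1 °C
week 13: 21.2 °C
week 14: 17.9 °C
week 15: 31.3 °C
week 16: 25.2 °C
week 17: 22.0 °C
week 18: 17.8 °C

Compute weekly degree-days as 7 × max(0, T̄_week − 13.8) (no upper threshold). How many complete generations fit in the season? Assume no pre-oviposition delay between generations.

Weekly DD (7 × max(0, T̄ − 13.8)): 91.7, 89.6, 23.1, 59.5, 63.0, 79.8, 21.0, 11.9, 77.0, 74.2, 0.0, 9.1, 51.8, 28.7, 122.5, 79.8, 57.4, 28.0.
Season total = 968.1 DD.
Complete generations = ⌊968.1 / 445⌋ = 2.

2 generations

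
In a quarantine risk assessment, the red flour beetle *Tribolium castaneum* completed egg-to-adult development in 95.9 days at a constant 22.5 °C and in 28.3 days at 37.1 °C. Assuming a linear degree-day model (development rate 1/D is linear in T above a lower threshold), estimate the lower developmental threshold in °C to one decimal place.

Linear rate model ⇒ the product D·(T − T_b) is constant across temperatures.
95.9·(22.5 − T_b) = 28.3·(37.1 − T_b)
T_b = (95.9·22.5 − 28.3·37.1) / (95.9 − 28.3) = 1107.82 / 67.6 = 16.388 °C ≈ 16.4 °C.

16.4 °C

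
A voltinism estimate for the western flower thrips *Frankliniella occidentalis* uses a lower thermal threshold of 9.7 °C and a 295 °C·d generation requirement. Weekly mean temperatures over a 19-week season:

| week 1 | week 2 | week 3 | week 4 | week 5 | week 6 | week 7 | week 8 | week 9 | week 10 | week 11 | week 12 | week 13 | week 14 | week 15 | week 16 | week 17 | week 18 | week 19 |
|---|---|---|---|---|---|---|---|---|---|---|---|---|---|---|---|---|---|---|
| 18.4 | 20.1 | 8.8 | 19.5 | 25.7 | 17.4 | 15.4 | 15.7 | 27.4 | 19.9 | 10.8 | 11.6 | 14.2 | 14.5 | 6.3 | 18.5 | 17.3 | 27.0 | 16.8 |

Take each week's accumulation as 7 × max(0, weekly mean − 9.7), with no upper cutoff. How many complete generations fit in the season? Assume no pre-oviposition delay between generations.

Weekly DD (7 × max(0, T̄ − 9.7)): 60.9, 72.8, 0.0, 68.6, 112.0, 53.9, 39.9, 42.0, 123.9, 71.4, 7.7, 13.3, 31.5, 33.6, 0.0, 61.6, 53.2, 121.1, 49.7.
Season total = 1017.1 DD.
Complete generations = ⌊1017.1 / 295⌋ = 3.

3 generations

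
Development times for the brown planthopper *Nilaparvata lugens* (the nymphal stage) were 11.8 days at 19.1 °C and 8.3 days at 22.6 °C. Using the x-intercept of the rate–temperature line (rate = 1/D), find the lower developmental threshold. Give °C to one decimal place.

Under the model K = D·(T − T_b), so D₁·(T₁ − T_b) = D₂·(T₂ − T_b).
11.8·(19.1 − T_b) = 8.3·(22.6 − T_b)
T_b = (11.8·19.1 − 8.3·22.6) / (11.8 − 8.3) = 37.80 / 3.5 = 10.800 °C ≈ 10.8 °C.

10.8 °C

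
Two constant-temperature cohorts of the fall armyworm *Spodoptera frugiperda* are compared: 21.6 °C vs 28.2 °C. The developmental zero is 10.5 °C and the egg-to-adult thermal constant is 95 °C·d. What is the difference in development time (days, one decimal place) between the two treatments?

3.2 days

At 21.6 °C: 95 / (21.6 − 10.5) = 95 / 11.1 = 8.559 d.
At 28.2 °C: 95 / (28.2 − 10.5) = 95 / 17.7 = 5.367 d.
Difference = |8.559 − 5.367| = 3.191 ≈ 3.2 days.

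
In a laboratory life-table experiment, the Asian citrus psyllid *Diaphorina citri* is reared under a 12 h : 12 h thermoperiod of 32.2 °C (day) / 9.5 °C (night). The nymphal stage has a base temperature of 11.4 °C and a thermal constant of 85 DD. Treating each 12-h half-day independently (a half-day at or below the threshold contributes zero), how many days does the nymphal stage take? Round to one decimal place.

8.2 days

Day half: max(0, 32.2 − 11.4) × 0.5 = 20.8 × 0.5 = 10.40 DD.
Night half: max(0, 9.5 − 11.4) × 0.5 = 0.0 × 0.5 = 0.00 DD.
Per 24 h: 10.40 DD/day.
Duration = 85 / 10.40 = 8.173 ≈ 8.2 days.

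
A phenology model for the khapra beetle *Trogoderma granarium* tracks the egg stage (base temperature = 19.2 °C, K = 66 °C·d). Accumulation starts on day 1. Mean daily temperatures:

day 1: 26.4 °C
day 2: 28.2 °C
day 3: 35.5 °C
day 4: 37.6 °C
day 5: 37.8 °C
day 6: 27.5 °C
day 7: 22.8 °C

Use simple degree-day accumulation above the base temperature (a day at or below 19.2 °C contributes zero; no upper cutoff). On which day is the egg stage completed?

day 5

Daily DD above 19.2 °C: 7.2, 9.0, 16.3, 18.4, 18.6, 8.3, 3.6.
Cumulative: 7.2, 16.2, 32.5, 50.9, 69.5, 77.8, 81.4.
The total first reaches 66 DD on day 5.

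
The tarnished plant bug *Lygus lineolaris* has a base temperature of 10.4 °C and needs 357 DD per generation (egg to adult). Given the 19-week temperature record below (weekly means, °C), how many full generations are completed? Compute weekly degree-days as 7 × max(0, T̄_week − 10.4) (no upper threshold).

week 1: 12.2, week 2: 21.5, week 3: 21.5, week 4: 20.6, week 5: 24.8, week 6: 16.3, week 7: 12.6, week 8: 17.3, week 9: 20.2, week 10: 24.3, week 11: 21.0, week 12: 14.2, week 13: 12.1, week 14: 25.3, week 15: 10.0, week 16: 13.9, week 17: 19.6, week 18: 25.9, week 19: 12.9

2 generations

Weekly DD (7 × max(0, T̄ − 10.4)): 12.6, 77.7, 77.7, 71.4, 100.8, 41.3, 15.4, 48.3, 68.6, 97.3, 74.2, 26.6, 11.9, 104.3, 0.0, 24.5, 64.4, 108.5, 17.5.
Season total = 1043.0 DD.
Complete generations = ⌊1043.0 / 357⌋ = 2.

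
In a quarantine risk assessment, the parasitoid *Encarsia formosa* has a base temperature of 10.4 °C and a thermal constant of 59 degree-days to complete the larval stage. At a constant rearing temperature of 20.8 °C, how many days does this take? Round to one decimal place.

5.7 days

Daily accumulation = 20.8 − 10.4 = 10.4 DD/day.
Duration = 59 / 10.4 = 5.673 ≈ 5.7 days.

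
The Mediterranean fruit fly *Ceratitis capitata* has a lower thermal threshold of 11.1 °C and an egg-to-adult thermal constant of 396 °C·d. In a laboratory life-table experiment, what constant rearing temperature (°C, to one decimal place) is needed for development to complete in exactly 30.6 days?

24.0 °C

Required daily accumulation = 396 / 30.6 = 12.941 DD/day.
T = T_base + 12.941 = 11.1 + 12.941 = 24.041 ≈ 24.0 °C.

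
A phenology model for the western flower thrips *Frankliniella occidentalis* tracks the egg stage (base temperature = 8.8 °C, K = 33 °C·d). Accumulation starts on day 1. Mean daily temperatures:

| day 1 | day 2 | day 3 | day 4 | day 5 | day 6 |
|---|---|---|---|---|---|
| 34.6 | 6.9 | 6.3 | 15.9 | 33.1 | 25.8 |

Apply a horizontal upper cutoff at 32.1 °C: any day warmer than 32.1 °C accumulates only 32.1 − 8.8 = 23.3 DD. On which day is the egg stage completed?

Daily DD above 8.8 °C (capped at 23.3): 23.3, 0.0, 0.0, 7.1, 23.3, 17.0.
Cumulative: 23.3, 23.3, 23.3, 30.4, 53.7, 70.7.
The total first reaches 33 DD on day 5.

day 5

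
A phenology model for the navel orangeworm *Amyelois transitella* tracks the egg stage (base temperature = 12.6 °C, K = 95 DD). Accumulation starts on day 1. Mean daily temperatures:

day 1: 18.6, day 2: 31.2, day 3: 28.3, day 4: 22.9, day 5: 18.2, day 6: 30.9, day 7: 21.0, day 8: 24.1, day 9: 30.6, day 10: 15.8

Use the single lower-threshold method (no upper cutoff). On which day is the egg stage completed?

day 9

Daily DD above 12.6 °C: 6.0, 18.6, 15.7, 10.3, 5.6, 18.3, 8.4, 11.5, 18.0, 3.2.
Cumulative: 6.0, 24.6, 40.3, 50.6, 56.2, 74.5, 82.9, 94.4, 112.4, 115.6.
The total first reaches 95 DD on day 9.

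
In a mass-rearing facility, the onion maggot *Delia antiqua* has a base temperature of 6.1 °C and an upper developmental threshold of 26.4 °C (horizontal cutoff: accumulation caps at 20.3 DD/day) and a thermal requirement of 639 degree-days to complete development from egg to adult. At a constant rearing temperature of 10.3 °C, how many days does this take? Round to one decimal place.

Daily accumulation = 10.3 − 6.1 = 4.2 DD/day.
Duration = 639 / 4.2 = 152.143 ≈ 152.1 days.

152.1 days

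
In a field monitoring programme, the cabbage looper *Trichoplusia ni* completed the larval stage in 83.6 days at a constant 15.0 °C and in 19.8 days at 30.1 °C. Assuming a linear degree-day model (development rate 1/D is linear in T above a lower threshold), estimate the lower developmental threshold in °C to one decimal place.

Linear rate model ⇒ the product D·(T − T_b) is constant across temperatures.
83.6·(15.0 − T_b) = 19.8·(30.1 − T_b)
T_b = (83.6·15.0 − 19.8·30.1) / (83.6 − 19.8) = 658.02 / 63.8 = 10.314 °C ≈ 10.3 °C.

10.3 °C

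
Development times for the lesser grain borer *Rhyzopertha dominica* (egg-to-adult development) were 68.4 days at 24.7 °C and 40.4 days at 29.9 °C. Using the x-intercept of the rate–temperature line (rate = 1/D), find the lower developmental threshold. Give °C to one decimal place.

Linear rate model ⇒ the product D·(T − T_b) is constant across temperatures.
68.4·(24.7 − T_b) = 40.4·(29.9 − T_b)
T_b = (68.4·24.7 − 40.4·29.9) / (68.4 − 40.4) = 481.52 / 28.0 = 17.197 °C ≈ 17.2 °C.

17.2 °C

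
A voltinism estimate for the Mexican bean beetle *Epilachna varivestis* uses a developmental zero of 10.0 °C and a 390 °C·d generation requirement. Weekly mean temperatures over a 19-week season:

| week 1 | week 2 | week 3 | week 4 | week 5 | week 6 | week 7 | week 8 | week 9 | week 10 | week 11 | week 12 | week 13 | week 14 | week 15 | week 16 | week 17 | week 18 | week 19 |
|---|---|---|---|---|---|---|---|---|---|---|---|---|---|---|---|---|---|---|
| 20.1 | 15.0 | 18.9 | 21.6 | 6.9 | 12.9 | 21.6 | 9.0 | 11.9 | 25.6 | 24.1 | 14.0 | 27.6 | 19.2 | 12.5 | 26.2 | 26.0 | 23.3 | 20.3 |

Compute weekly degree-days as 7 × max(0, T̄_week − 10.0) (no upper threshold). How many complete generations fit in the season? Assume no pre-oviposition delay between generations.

Weekly DD (7 × max(0, T̄ − 10.0)): 70.7, 35.0, 62.3, 81.2, 0.0, 20.3, 81.2, 0.0, 13.3, 109.2, 98.7, 28.0, 123.2, 64.4, 17.5, 113.4, 112.0, 93.1, 72.1.
Season total = 1195.6 DD.
Complete generations = ⌊1195.6 / 390⌋ = 3.

3 generations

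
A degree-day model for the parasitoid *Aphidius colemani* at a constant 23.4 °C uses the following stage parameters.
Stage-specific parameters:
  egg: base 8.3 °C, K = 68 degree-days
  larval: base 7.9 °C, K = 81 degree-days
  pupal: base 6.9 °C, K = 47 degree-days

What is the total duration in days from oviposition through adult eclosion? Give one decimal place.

12.6 days

egg: 68 / (23.4 − 8.3) = 68 / 15.1 = 4.503 d.
larval: 81 / (23.4 − 7.9) = 81 / 15.5 = 5.226 d.
pupal: 47 / (23.4 − 6.9) = 47 / 16.5 = 2.848 d.
Sum = 12.578 ≈ 12.6 days.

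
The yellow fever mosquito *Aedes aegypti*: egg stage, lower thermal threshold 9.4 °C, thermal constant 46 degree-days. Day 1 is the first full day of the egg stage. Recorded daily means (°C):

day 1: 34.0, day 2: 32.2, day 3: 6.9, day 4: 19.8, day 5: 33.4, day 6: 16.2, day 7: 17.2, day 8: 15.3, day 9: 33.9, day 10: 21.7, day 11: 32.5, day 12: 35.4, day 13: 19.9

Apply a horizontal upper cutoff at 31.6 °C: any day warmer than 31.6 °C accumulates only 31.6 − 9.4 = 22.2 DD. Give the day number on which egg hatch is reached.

day 4

Daily DD above 9.4 °C (capped at 22.2): 22.2, 22.2, 0.0, 10.4, 22.2, 6.8, 7.8, 5.9, 22.2, 12.3, 22.2, 22.2, 10.5.
Cumulative: 22.2, 44.4, 44.4, 54.8, 77.0, 83.8, 91.6, 97.5, 119.7, 132.0, 154.2, 176.4, 186.9.
The total first reaches 46 DD on day 4.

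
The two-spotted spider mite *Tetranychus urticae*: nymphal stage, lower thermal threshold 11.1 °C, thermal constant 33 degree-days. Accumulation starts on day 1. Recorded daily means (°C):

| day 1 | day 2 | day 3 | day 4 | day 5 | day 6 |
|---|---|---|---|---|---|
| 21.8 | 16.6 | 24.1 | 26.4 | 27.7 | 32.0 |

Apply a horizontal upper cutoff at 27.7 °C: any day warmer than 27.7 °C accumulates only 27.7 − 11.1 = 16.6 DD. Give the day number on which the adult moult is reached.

Daily DD above 11.1 °C (capped at 16.6): 10.7, 5.5, 13.0, 15.3, 16.6, 16.6.
Cumulative: 10.7, 16.2, 29.2, 44.5, 61.1, 77.7.
The total first reaches 33 DD on day 4.

day 4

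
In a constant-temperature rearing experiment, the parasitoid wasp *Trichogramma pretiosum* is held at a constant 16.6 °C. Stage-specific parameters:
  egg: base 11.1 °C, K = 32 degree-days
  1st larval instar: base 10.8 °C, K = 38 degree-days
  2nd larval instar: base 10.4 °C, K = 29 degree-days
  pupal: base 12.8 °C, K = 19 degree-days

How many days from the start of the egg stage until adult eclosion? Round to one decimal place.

egg: 32 / (16.6 − 11.1) = 32 / 5.5 = 5.818 d.
1st larval instar: 38 / (16.6 − 10.8) = 38 / 5.8 = 6.552 d.
2nd larval instar: 29 / (16.6 − 10.4) = 29 / 6.2 = 4.677 d.
pupal: 19 / (16.6 − 12.8) = 19 / 3.8 = 5.000 d.
Sum = 22.047 ≈ 22.0 days.

22.0 days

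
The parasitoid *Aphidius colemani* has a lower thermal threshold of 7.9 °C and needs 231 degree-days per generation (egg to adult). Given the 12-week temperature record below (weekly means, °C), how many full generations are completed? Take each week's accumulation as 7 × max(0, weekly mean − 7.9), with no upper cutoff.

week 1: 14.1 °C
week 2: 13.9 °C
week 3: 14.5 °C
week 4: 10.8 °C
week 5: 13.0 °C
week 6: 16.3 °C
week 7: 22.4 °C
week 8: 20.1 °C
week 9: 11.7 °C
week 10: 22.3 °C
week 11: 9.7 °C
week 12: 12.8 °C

2 generations

Weekly DD (7 × max(0, T̄ − 7.9)): 43.4, 42.0, 46.2, 20.3, 35.7, 58.8, 101.5, 85.4, 26.6, 100.8, 12.6, 34.3.
Season total = 607.6 DD.
Complete generations = ⌊607.6 / 231⌋ = 2.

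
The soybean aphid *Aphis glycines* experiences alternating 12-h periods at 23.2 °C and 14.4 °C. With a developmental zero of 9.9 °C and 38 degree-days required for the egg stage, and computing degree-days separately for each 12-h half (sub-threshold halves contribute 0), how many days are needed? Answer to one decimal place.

Day half: max(0, 23.2 − 9.9) × 0.5 = 13.3 × 0.5 = 6.65 DD.
Night half: max(0, 14.4 − 9.9) × 0.5 = 4.5 × 0.5 = 2.25 DD.
Per 24 h: 8.90 DD/day.
Duration = 38 / 8.90 = 4.270 ≈ 4.3 days.

4.3 days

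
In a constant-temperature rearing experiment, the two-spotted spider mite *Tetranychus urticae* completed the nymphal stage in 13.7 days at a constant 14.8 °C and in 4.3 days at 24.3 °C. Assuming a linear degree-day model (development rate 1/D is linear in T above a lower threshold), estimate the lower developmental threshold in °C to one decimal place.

10.5 °C

Under the model K = D·(T − T_b), so D₁·(T₁ − T_b) = D₂·(T₂ − T_b).
13.7·(14.8 − T_b) = 4.3·(24.3 − T_b)
T_b = (13.7·14.8 − 4.3·24.3) / (13.7 − 4.3) = 98.27 / 9.4 = 10.454 °C ≈ 10.5 °C.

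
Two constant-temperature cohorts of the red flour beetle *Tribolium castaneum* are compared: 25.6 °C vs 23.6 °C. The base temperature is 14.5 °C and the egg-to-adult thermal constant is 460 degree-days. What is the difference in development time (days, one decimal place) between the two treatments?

At 25.6 °C: 460 / (25.6 − 14.5) = 460 / 11.1 = 41.441 d.
At 23.6 °C: 460 / (23.6 − 14.5) = 460 / 9.1 = 50.549 d.
Difference = |41.441 − 50.549| = 9.108 ≈ 9.1 days.

9.1 days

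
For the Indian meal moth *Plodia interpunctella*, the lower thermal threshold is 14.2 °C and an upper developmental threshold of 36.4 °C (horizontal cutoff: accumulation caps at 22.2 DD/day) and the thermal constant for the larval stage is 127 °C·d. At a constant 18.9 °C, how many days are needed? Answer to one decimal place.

27.0 days

Daily accumulation = 18.9 − 14.2 = 4.7 DD/day.
Duration = 127 / 4.7 = 27.021 ≈ 27.0 days.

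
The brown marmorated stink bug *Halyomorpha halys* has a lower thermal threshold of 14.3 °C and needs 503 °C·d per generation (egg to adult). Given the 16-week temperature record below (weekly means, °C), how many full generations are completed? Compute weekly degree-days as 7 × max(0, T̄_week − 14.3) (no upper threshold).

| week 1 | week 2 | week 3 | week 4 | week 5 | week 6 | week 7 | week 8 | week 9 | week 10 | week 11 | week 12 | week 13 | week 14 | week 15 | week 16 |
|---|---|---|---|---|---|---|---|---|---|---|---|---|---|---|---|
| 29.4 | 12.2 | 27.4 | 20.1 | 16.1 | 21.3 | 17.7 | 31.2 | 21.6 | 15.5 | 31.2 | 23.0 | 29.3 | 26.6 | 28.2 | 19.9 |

2 generations

Weekly DD (7 × max(0, T̄ − 14.3)): 105.7, 0.0, 91.7, 40.6, 12.6, 49.0, 23.8, 118.3, 51.1, 8.4, 118.3, 60.9, 105.0, 86.1, 97.3, 39.2.
Season total = 1008.0 DD.
Complete generations = ⌊1008.0 / 503⌋ = 2.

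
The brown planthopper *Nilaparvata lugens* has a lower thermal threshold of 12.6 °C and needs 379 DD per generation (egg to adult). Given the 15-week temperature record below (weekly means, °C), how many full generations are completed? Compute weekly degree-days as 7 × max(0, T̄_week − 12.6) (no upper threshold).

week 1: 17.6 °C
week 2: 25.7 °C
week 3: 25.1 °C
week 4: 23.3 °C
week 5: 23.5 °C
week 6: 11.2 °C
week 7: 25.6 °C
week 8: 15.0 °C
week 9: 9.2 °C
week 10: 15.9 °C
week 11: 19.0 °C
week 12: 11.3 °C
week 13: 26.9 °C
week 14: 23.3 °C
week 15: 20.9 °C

Weekly DD (7 × max(0, T̄ − 12.6)): 35.0, 91.7, 87.5, 74.9, 76.3, 0.0, 91.0, 16.8, 0.0, 23.1, 44.8, 0.0, 100.1, 74.9, 58.1.
Season total = 774.2 DD.
Complete generations = ⌊774.2 / 379⌋ = 2.

2 generations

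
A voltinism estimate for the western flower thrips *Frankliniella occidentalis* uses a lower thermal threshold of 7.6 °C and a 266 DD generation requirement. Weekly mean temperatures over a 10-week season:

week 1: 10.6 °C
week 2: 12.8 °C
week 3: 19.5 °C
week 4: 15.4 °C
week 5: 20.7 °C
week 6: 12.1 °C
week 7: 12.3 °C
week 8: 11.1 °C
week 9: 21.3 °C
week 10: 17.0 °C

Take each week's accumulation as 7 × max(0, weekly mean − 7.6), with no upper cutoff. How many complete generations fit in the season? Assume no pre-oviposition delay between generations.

Weekly DD (7 × max(0, T̄ − 7.6)): 21.0, 36.4, 83.3, 54.6, 91.7, 31.5, 32.9, 24.5, 95.9, 65.8.
Season total = 537.6 DD.
Complete generations = ⌊537.6 / 266⌋ = 2.

2 generations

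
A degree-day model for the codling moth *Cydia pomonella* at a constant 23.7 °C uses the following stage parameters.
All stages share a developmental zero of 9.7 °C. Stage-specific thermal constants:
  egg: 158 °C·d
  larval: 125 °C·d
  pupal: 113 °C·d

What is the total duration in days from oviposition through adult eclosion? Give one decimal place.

28.3 days

Daily accumulation at 23.7 °C = 23.7 − 9.7 = 14.0 DD/day.
Total K = 158 + 125 + 113 = 396 DD.
Total duration = 396 / 14.0 = 28.286 ≈ 28.3 days.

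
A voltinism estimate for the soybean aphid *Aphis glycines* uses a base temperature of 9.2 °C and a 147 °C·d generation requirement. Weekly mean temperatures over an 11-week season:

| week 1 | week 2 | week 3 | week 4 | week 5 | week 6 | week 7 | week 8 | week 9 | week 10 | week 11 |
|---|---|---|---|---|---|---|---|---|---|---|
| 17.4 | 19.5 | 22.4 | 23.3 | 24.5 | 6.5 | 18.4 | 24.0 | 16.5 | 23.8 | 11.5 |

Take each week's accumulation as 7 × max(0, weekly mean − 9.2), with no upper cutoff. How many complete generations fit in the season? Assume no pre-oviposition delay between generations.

5 generations

Weekly DD (7 × max(0, T̄ − 9.2)): 57.4, 72.1, 92.4, 98.7, 107.1, 0.0, 64.4, 103.6, 51.1, 102.2, 16.1.
Season total = 765.1 DD.
Complete generations = ⌊765.1 / 147⌋ = 5.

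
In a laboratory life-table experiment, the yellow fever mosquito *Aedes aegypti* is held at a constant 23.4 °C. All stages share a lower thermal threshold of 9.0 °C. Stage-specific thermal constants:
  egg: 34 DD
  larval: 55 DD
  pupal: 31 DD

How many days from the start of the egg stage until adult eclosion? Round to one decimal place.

Daily accumulation at 23.4 °C = 23.4 − 9.0 = 14.4 DD/day.
Total K = 34 + 55 + 31 = 120 DD.
Total duration = 120 / 14.4 = 8.333 ≈ 8.3 days.

8.3 days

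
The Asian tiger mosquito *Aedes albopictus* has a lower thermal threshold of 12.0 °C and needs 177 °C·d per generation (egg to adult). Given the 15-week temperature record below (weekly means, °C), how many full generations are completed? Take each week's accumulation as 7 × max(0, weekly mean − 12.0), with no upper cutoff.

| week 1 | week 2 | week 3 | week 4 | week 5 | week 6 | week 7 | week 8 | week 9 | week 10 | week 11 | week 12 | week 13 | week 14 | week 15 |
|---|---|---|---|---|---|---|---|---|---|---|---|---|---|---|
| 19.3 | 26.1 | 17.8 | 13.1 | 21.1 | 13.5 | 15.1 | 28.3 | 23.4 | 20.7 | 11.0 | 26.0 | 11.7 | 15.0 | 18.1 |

4 generations

Weekly DD (7 × max(0, T̄ − 12.0)): 51.1, 98.7, 40.6, 7.7, 63.7, 10.5, 21.7, 114.1, 79.8, 60.9, 0.0, 98.0, 0.0, 21.0, 42.7.
Season total = 710.5 DD.
Complete generations = ⌊710.5 / 177⌋ = 4.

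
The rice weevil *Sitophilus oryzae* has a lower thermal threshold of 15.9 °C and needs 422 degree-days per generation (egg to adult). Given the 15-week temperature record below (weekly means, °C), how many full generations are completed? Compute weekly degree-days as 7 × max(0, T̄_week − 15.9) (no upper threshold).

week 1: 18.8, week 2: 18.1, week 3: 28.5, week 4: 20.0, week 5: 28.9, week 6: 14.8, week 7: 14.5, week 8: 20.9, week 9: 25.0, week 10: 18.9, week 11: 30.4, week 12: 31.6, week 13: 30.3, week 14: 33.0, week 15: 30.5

Weekly DD (7 × max(0, T̄ − 15.9)): 20.3, 15.4, 88.2, 28.7, 91.0, 0.0, 0.0, 35.0, 63.7, 21.0, 101.5, 109.9, 100.8, 119.7, 102.2.
Season total = 897.4 DD.
Complete generations = ⌊897.4 / 422⌋ = 2.

2 generations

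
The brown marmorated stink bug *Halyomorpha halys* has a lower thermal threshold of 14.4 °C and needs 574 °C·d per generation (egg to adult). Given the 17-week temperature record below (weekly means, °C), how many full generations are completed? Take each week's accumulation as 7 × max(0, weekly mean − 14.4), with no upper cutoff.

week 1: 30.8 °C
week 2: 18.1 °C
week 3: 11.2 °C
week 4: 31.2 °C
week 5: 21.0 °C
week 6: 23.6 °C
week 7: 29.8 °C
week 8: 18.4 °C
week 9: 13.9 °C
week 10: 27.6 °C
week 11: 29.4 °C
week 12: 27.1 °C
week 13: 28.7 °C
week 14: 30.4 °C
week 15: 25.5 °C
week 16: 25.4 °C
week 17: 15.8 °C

2 generations

Weekly DD (7 × max(0, T̄ − 14.4)): 114.8, 25.9, 0.0, 117.6, 46.2, 64.4, 107.8, 28.0, 0.0, 92.4, 105.0, 88.9, 100.1, 112.0, 77.7, 77.0, 9.8.
Season total = 1167.6 DD.
Complete generations = ⌊1167.6 / 574⌋ = 2.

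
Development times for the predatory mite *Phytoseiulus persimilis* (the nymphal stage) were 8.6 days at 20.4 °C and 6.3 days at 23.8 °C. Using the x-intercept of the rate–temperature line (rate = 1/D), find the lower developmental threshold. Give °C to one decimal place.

Linear rate model ⇒ the product D·(T − T_b) is constant across temperatures.
8.6·(20.4 − T_b) = 6.3·(23.8 − T_b)
T_b = (8.6·20.4 − 6.3·23.8) / (8.6 − 6.3) = 25.50 / 2.3 = 11.087 °C ≈ 11.1 °C.

11.1 °C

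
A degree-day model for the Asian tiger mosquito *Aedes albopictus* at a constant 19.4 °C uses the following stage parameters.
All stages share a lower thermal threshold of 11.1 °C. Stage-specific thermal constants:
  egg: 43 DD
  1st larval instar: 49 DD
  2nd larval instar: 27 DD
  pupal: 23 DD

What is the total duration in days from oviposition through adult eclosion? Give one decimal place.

Daily accumulation at 19.4 °C = 19.4 − 11.1 = 8.3 DD/day.
Total K = 43 + 49 + 27 + 23 = 142 DD.
Total duration = 142 / 8.3 = 17.108 ≈ 17.1 days.

17.1 days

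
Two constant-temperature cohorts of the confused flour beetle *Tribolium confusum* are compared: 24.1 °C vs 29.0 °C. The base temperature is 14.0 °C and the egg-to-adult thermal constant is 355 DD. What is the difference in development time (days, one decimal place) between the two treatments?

At 24.1 °C: 355 / (24.1 − 14.0) = 355 / 10.1 = 35.149 d.
At 29.0 °C: 355 / (29.0 − 14.0) = 355 / 15.0 = 23.667 d.
Difference = |35.149 − 23.667| = 11.482 ≈ 11.5 days.

11.5 days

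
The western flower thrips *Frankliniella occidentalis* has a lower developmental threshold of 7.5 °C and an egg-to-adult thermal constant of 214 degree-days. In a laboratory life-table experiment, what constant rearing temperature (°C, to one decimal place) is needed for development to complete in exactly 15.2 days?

21.6 °C

Required daily accumulation = 214 / 15.2 = 14.079 DD/day.
T = T_base + 14.079 = 7.5 + 14.079 = 21.579 ≈ 21.6 °C.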